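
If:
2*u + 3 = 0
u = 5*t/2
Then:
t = -3/5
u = -3/2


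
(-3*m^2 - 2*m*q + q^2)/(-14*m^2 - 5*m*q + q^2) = (3*m^2 + 2*m*q - q^2)/(14*m^2 + 5*m*q - q^2)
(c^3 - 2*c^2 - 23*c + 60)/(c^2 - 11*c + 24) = (c^2 + c - 20)/(c - 8)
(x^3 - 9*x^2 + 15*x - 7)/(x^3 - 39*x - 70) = (x^2 - 2*x + 1)/(x^2 + 7*x + 10)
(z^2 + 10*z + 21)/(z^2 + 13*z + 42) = (z + 3)/(z + 6)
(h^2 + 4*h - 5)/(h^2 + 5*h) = (h - 1)/h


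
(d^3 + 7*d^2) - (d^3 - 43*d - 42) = 7*d^2 + 43*d + 42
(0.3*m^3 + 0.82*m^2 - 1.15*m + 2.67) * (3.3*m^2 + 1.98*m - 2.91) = 0.99*m^5 + 3.3*m^4 - 3.0444*m^3 + 4.1478*m^2 + 8.6331*m - 7.7697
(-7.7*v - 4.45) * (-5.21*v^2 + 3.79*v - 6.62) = 40.117*v^3 - 5.9985*v^2 + 34.1085*v + 29.459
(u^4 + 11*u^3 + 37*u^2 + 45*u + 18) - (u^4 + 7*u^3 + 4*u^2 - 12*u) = 4*u^3 + 33*u^2 + 57*u + 18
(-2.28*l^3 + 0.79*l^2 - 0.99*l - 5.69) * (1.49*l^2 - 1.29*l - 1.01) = -3.3972*l^5 + 4.1183*l^4 - 0.1914*l^3 - 7.9989*l^2 + 8.34*l + 5.7469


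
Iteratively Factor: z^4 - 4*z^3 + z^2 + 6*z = (z - 2)*(z^3 - 2*z^2 - 3*z) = (z - 2)*(z + 1)*(z^2 - 3*z) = z*(z - 2)*(z + 1)*(z - 3)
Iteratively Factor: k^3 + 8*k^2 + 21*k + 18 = (k + 3)*(k^2 + 5*k + 6) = (k + 2)*(k + 3)*(k + 3)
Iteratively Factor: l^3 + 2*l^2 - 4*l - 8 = (l + 2)*(l^2 - 4) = (l + 2)^2*(l - 2)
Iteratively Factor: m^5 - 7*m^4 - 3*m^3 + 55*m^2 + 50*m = (m + 2)*(m^4 - 9*m^3 + 15*m^2 + 25*m) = (m + 1)*(m + 2)*(m^3 - 10*m^2 + 25*m) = (m - 5)*(m + 1)*(m + 2)*(m^2 - 5*m) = m*(m - 5)*(m + 1)*(m + 2)*(m - 5)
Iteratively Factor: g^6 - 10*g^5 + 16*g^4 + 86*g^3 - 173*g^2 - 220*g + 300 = (g - 1)*(g^5 - 9*g^4 + 7*g^3 + 93*g^2 - 80*g - 300) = (g - 1)*(g + 2)*(g^4 - 11*g^3 + 29*g^2 + 35*g - 150) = (g - 5)*(g - 1)*(g + 2)*(g^3 - 6*g^2 - g + 30) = (g - 5)^2*(g - 1)*(g + 2)*(g^2 - g - 6) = (g - 5)^2*(g - 1)*(g + 2)^2*(g - 3)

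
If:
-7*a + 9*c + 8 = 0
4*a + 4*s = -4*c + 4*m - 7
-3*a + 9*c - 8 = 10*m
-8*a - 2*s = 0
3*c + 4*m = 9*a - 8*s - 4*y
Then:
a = 443/472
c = -75/472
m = -289/236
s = -443/118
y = 5175/472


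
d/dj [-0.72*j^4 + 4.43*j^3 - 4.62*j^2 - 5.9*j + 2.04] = -2.88*j^3 + 13.29*j^2 - 9.24*j - 5.9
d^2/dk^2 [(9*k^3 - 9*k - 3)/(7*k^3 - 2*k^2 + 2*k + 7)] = 6*(42*k^6 - 567*k^5 - 1050*k^4 + 196*k^3 + 954*k^2 + 474*k + 24)/(343*k^9 - 294*k^8 + 378*k^7 + 853*k^6 - 480*k^5 + 648*k^4 + 869*k^3 - 210*k^2 + 294*k + 343)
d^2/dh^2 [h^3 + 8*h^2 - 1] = 6*h + 16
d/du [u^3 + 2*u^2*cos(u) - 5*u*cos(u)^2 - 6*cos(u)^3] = -2*u^2*sin(u) + 3*u^2 + 5*u*sin(2*u) + 4*u*cos(u) + 18*sin(u)*cos(u)^2 - 5*cos(u)^2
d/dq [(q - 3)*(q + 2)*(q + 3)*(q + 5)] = 4*q^3 + 21*q^2 + 2*q - 63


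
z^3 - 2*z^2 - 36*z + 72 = (z - 6)*(z - 2)*(z + 6)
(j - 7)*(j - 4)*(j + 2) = j^3 - 9*j^2 + 6*j + 56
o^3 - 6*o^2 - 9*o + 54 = (o - 6)*(o - 3)*(o + 3)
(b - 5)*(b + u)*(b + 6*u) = b^3 + 7*b^2*u - 5*b^2 + 6*b*u^2 - 35*b*u - 30*u^2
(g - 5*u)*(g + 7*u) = g^2 + 2*g*u - 35*u^2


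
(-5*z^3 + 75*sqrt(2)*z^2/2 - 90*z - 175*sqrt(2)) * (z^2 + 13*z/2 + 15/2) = -5*z^5 - 65*z^4/2 + 75*sqrt(2)*z^4/2 - 255*z^3/2 + 975*sqrt(2)*z^3/4 - 585*z^2 + 425*sqrt(2)*z^2/4 - 2275*sqrt(2)*z/2 - 675*z - 2625*sqrt(2)/2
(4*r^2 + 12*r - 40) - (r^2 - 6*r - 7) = 3*r^2 + 18*r - 33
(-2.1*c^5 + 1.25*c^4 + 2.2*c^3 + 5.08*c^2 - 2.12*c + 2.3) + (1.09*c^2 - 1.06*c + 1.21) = -2.1*c^5 + 1.25*c^4 + 2.2*c^3 + 6.17*c^2 - 3.18*c + 3.51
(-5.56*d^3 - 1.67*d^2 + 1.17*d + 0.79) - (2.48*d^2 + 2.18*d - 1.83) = -5.56*d^3 - 4.15*d^2 - 1.01*d + 2.62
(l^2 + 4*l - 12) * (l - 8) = l^3 - 4*l^2 - 44*l + 96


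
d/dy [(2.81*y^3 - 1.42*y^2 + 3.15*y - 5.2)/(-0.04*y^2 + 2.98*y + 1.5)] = (-0.1124*y^4 + 16.7476*y^3 + 8.5394*y^2 - 4.676*y + 20.221)/(0.0016*y^4 - 0.2384*y^3 + 8.7604*y^2 + 8.94*y + 2.25)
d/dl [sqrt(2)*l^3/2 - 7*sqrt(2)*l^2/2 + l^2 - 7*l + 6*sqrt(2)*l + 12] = 3*sqrt(2)*l^2/2 - 7*sqrt(2)*l + 2*l - 7 + 6*sqrt(2)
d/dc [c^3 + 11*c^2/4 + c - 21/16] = 3*c^2 + 11*c/2 + 1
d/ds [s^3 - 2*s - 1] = 3*s^2 - 2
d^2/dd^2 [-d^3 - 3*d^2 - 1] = -6*d - 6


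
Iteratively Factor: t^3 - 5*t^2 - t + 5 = (t - 5)*(t^2 - 1) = (t - 5)*(t - 1)*(t + 1)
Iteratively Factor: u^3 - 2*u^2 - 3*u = (u + 1)*(u^2 - 3*u) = u*(u + 1)*(u - 3)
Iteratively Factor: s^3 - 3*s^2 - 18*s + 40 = (s - 5)*(s^2 + 2*s - 8) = (s - 5)*(s + 4)*(s - 2)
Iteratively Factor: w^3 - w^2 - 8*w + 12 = (w - 2)*(w^2 + w - 6) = (w - 2)*(w + 3)*(w - 2)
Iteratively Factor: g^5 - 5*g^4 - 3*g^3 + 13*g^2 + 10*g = (g)*(g^4 - 5*g^3 - 3*g^2 + 13*g + 10) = g*(g - 2)*(g^3 - 3*g^2 - 9*g - 5) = g*(g - 2)*(g + 1)*(g^2 - 4*g - 5) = g*(g - 2)*(g + 1)^2*(g - 5)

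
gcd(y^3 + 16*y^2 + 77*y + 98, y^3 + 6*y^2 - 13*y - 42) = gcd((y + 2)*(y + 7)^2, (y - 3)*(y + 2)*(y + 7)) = y^2 + 9*y + 14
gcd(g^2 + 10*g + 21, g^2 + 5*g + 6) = g + 3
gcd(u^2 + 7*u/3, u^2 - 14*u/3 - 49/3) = u + 7/3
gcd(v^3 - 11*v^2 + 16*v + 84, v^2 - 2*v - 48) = 1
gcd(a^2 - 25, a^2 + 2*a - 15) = a + 5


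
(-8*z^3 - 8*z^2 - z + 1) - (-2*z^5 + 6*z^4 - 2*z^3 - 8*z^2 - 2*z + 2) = 2*z^5 - 6*z^4 - 6*z^3 + z - 1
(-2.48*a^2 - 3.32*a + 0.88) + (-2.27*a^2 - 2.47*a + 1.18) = -4.75*a^2 - 5.79*a + 2.06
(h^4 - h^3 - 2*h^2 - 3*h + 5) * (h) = h^5 - h^4 - 2*h^3 - 3*h^2 + 5*h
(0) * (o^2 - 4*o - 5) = 0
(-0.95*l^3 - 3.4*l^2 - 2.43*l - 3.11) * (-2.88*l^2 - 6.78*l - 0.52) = 2.736*l^5 + 16.233*l^4 + 30.5444*l^3 + 27.2002*l^2 + 22.3494*l + 1.6172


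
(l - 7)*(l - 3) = l^2 - 10*l + 21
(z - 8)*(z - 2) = z^2 - 10*z + 16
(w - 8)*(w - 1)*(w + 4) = w^3 - 5*w^2 - 28*w + 32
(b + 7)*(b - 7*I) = b^2 + 7*b - 7*I*b - 49*I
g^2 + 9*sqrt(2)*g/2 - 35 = (g - 5*sqrt(2)/2)*(g + 7*sqrt(2))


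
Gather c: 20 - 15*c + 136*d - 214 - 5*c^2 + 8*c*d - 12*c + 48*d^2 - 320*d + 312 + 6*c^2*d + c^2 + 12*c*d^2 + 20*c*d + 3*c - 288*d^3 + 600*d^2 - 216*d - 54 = c^2*(6*d - 4) + c*(12*d^2 + 28*d - 24) - 288*d^3 + 648*d^2 - 400*d + 64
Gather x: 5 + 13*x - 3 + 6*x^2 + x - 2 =6*x^2 + 14*x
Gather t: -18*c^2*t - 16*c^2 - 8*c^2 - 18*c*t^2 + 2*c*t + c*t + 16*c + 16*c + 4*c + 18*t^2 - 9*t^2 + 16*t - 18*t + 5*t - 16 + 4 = -24*c^2 + 36*c + t^2*(9 - 18*c) + t*(-18*c^2 + 3*c + 3) - 12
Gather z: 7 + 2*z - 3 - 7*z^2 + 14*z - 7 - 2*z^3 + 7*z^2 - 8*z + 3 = -2*z^3 + 8*z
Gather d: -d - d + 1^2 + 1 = 2 - 2*d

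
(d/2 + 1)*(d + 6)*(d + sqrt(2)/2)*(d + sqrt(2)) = d^4/2 + 3*sqrt(2)*d^3/4 + 4*d^3 + 13*d^2/2 + 6*sqrt(2)*d^2 + 4*d + 9*sqrt(2)*d + 6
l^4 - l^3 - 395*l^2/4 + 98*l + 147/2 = (l - 3/2)*(l + 1/2)*(l - 7*sqrt(2))*(l + 7*sqrt(2))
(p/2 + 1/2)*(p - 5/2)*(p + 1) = p^3/2 - p^2/4 - 2*p - 5/4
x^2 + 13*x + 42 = (x + 6)*(x + 7)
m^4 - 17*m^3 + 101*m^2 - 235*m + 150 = (m - 6)*(m - 5)^2*(m - 1)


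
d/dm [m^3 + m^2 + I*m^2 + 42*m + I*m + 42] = 3*m^2 + 2*m*(1 + I) + 42 + I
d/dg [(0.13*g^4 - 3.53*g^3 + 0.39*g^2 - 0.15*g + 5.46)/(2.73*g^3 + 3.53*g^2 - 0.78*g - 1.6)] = (0.3549*g^6 + 0.917799999999996*g^5 - 13.8298*g^4 + 5.4938*g^3 - 27.5481*g^2 - 39.7956*g + 4.4988)/(7.4529*g^6 + 19.2738*g^5 + 8.2021*g^4 - 14.2428*g^3 - 10.6876*g^2 + 2.496*g + 2.56)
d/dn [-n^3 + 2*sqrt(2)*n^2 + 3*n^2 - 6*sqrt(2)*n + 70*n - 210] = -3*n^2 + 4*sqrt(2)*n + 6*n - 6*sqrt(2) + 70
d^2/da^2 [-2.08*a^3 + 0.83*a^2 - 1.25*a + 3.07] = 1.66 - 12.48*a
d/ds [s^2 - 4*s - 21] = 2*s - 4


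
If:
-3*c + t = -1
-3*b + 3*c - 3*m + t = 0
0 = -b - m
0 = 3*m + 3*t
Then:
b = -1/2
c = 1/6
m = 1/2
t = -1/2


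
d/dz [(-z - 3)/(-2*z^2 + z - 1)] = (2*z^2 - z - (z + 3)*(4*z - 1) + 1)/(2*z^2 - z + 1)^2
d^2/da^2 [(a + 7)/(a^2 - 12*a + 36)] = 2*(a + 33)/(a^4 - 24*a^3 + 216*a^2 - 864*a + 1296)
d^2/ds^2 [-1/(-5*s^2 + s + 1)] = 2*(25*s^2 - 5*s - (10*s - 1)^2 - 5)/(-5*s^2 + s + 1)^3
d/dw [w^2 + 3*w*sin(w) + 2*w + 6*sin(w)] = 3*w*cos(w) + 2*w + 3*sin(w) + 6*cos(w) + 2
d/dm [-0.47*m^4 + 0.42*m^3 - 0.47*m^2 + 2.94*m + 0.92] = -1.88*m^3 + 1.26*m^2 - 0.94*m + 2.94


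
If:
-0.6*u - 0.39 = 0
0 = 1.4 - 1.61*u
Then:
No Solution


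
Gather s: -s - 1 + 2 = 1 - s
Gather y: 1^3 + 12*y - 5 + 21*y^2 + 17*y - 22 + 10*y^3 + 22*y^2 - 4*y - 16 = 10*y^3 + 43*y^2 + 25*y - 42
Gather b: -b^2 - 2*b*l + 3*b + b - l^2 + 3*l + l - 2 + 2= -b^2 + b*(4 - 2*l) - l^2 + 4*l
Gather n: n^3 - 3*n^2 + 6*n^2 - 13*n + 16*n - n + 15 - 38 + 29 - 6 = n^3 + 3*n^2 + 2*n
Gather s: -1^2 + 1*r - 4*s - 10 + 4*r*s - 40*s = r + s*(4*r - 44) - 11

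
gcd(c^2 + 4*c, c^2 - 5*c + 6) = 1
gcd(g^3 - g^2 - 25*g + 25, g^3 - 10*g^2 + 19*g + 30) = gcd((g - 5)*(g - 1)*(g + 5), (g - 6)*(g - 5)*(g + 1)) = g - 5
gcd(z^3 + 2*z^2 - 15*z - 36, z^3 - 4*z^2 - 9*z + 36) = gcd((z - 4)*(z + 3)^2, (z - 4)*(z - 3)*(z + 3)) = z^2 - z - 12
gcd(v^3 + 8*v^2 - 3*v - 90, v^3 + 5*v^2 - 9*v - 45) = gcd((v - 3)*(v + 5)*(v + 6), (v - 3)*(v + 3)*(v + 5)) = v^2 + 2*v - 15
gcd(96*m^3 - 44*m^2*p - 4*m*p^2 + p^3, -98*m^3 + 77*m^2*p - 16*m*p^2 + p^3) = -2*m + p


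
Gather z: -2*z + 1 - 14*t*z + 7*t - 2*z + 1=7*t + z*(-14*t - 4) + 2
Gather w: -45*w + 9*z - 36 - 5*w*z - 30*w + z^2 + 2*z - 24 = w*(-5*z - 75) + z^2 + 11*z - 60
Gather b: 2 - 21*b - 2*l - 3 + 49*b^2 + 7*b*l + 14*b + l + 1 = 49*b^2 + b*(7*l - 7) - l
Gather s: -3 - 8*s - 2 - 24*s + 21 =16 - 32*s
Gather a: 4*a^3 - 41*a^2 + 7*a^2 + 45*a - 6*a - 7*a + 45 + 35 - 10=4*a^3 - 34*a^2 + 32*a + 70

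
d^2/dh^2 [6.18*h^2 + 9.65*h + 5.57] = 12.3600000000000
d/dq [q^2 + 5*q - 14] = 2*q + 5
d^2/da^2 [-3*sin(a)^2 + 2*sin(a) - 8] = -2*sin(a) - 6*cos(2*a)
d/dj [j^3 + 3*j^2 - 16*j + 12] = 3*j^2 + 6*j - 16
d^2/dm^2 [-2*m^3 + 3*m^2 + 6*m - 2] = 6 - 12*m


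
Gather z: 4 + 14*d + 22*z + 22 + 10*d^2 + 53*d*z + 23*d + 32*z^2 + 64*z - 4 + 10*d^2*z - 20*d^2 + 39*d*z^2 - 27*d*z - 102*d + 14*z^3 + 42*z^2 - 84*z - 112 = -10*d^2 - 65*d + 14*z^3 + z^2*(39*d + 74) + z*(10*d^2 + 26*d + 2) - 90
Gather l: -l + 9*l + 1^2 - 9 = 8*l - 8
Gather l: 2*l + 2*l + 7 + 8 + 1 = 4*l + 16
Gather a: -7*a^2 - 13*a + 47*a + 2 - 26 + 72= -7*a^2 + 34*a + 48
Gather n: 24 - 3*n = 24 - 3*n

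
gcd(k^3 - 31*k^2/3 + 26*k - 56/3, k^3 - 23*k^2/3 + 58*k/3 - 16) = k - 2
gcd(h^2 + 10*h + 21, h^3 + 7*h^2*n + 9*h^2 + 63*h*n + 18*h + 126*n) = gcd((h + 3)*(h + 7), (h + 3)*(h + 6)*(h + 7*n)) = h + 3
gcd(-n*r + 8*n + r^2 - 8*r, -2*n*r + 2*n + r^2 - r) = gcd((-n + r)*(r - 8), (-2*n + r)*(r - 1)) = 1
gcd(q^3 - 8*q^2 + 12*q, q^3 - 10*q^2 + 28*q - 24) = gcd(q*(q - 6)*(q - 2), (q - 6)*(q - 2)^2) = q^2 - 8*q + 12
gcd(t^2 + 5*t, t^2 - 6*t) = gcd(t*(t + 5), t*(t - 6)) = t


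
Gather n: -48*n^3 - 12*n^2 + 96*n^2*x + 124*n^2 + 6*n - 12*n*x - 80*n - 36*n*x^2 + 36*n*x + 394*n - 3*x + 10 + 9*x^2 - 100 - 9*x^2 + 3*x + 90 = -48*n^3 + n^2*(96*x + 112) + n*(-36*x^2 + 24*x + 320)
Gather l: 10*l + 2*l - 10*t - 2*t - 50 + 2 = 12*l - 12*t - 48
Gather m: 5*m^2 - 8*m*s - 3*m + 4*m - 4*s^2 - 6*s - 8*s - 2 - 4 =5*m^2 + m*(1 - 8*s) - 4*s^2 - 14*s - 6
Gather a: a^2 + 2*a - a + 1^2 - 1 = a^2 + a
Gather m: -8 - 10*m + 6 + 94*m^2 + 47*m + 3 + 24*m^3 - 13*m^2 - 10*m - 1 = 24*m^3 + 81*m^2 + 27*m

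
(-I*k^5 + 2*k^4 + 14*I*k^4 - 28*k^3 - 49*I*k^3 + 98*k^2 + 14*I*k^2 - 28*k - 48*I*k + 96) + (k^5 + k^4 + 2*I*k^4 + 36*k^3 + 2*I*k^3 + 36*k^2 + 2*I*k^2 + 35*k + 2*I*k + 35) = k^5 - I*k^5 + 3*k^4 + 16*I*k^4 + 8*k^3 - 47*I*k^3 + 134*k^2 + 16*I*k^2 + 7*k - 46*I*k + 131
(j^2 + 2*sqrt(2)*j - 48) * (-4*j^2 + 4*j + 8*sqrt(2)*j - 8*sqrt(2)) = -4*j^4 + 4*j^3 + 224*j^2 - 384*sqrt(2)*j - 224*j + 384*sqrt(2)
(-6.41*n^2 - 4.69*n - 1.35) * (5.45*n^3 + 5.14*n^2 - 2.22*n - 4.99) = -34.9345*n^5 - 58.5079*n^4 - 17.2339*n^3 + 35.4587*n^2 + 26.4001*n + 6.7365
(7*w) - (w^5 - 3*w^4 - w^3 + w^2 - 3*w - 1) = -w^5 + 3*w^4 + w^3 - w^2 + 10*w + 1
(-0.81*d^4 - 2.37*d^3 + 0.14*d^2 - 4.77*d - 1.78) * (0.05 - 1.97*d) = 1.5957*d^5 + 4.6284*d^4 - 0.3943*d^3 + 9.4039*d^2 + 3.2681*d - 0.089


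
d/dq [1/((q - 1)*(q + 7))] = 2*(-q - 3)/(q^4 + 12*q^3 + 22*q^2 - 84*q + 49)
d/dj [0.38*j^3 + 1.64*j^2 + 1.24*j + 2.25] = 1.14*j^2 + 3.28*j + 1.24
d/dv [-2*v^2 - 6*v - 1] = -4*v - 6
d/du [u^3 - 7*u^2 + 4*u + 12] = 3*u^2 - 14*u + 4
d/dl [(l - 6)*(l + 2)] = 2*l - 4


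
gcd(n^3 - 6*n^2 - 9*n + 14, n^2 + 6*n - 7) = n - 1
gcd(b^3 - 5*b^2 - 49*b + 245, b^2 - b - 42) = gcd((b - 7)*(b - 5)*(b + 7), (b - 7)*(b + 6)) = b - 7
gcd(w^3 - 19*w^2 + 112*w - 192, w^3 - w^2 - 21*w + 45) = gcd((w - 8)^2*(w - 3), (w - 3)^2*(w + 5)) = w - 3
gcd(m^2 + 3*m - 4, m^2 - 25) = 1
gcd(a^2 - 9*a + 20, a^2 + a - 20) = a - 4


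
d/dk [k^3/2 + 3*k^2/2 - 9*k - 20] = 3*k^2/2 + 3*k - 9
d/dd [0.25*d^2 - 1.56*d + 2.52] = 0.5*d - 1.56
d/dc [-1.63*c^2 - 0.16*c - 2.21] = -3.26*c - 0.16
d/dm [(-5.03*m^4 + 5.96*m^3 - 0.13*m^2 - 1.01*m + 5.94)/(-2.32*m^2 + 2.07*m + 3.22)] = (23.3392*m^5 - 45.0635*m^4 - 40.112*m^3 + 54.9613*m^2 + 26.7244*m - 15.548)/(5.3824*m^4 - 9.6048*m^3 - 10.6559*m^2 + 13.3308*m + 10.3684)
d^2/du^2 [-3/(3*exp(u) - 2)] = (-27*exp(u) - 18)*exp(u)/(3*exp(u) - 2)^3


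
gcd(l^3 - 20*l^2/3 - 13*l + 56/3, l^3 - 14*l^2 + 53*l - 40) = l^2 - 9*l + 8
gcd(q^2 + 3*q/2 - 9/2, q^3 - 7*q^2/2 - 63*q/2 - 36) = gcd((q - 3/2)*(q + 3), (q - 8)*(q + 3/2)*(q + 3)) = q + 3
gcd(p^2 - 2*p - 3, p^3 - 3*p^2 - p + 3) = p^2 - 2*p - 3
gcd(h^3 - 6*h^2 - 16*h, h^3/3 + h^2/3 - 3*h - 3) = 1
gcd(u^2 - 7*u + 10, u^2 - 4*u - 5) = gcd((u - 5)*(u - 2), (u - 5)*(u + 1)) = u - 5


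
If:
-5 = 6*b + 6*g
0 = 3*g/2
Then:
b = -5/6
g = 0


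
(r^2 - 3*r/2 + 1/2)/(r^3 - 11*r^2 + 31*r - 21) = (r - 1/2)/(r^2 - 10*r + 21)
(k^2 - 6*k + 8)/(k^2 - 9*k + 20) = (k - 2)/(k - 5)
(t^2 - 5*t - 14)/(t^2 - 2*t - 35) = (t + 2)/(t + 5)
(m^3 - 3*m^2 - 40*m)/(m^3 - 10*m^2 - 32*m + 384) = m*(m + 5)/(m^2 - 2*m - 48)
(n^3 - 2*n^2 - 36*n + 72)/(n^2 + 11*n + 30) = (n^2 - 8*n + 12)/(n + 5)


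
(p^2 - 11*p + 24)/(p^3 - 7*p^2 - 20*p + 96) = 1/(p + 4)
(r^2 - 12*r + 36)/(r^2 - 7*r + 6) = (r - 6)/(r - 1)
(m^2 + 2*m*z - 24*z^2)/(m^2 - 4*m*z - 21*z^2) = (-m^2 - 2*m*z + 24*z^2)/(-m^2 + 4*m*z + 21*z^2)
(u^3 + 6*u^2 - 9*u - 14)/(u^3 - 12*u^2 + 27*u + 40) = (u^2 + 5*u - 14)/(u^2 - 13*u + 40)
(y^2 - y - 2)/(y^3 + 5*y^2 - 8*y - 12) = 1/(y + 6)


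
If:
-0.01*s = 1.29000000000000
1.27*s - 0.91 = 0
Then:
No Solution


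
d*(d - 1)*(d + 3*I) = d^3 - d^2 + 3*I*d^2 - 3*I*d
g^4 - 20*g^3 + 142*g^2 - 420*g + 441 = (g - 7)^2*(g - 3)^2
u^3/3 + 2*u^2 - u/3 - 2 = (u/3 + 1/3)*(u - 1)*(u + 6)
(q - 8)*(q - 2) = q^2 - 10*q + 16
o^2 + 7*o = o*(o + 7)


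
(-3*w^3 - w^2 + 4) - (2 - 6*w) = -3*w^3 - w^2 + 6*w + 2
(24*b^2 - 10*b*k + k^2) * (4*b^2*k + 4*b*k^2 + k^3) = 96*b^4*k + 56*b^3*k^2 - 12*b^2*k^3 - 6*b*k^4 + k^5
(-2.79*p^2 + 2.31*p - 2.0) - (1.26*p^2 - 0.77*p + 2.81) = -4.05*p^2 + 3.08*p - 4.81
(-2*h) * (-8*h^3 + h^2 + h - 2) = 16*h^4 - 2*h^3 - 2*h^2 + 4*h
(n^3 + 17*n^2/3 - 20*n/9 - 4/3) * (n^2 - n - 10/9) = n^5 + 14*n^4/3 - 9*n^3 - 146*n^2/27 + 308*n/81 + 40/27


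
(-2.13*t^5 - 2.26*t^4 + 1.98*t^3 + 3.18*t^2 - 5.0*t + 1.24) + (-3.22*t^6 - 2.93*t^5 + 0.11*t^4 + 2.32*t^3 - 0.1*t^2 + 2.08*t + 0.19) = -3.22*t^6 - 5.06*t^5 - 2.15*t^4 + 4.3*t^3 + 3.08*t^2 - 2.92*t + 1.43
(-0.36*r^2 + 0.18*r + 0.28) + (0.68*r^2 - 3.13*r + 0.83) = 0.32*r^2 - 2.95*r + 1.11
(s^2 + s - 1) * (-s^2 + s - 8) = -s^4 - 6*s^2 - 9*s + 8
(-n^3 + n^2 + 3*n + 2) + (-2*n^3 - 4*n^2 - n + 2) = -3*n^3 - 3*n^2 + 2*n + 4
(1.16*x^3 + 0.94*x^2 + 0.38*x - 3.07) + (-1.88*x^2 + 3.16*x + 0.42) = 1.16*x^3 - 0.94*x^2 + 3.54*x - 2.65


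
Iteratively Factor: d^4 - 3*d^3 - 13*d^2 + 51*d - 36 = (d - 3)*(d^3 - 13*d + 12) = (d - 3)^2*(d^2 + 3*d - 4) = (d - 3)^2*(d - 1)*(d + 4)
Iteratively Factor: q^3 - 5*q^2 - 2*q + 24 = (q + 2)*(q^2 - 7*q + 12) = (q - 4)*(q + 2)*(q - 3)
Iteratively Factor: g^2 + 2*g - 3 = (g + 3)*(g - 1)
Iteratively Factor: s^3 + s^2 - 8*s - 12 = (s + 2)*(s^2 - s - 6) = (s + 2)^2*(s - 3)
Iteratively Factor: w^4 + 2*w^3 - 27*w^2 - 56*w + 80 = (w + 4)*(w^3 - 2*w^2 - 19*w + 20) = (w - 5)*(w + 4)*(w^2 + 3*w - 4) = (w - 5)*(w - 1)*(w + 4)*(w + 4)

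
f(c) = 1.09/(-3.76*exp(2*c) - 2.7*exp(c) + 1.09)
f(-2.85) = 1.18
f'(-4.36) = 0.03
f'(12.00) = 0.00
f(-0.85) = -1.45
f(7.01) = -0.00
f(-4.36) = 1.03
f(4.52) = -0.00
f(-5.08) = 1.02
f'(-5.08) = 0.02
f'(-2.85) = 0.23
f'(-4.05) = 0.05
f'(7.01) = 0.00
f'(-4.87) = 0.02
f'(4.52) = 0.00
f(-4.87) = 1.02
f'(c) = 1.09*(7.52*exp(2*c) + 2.7*exp(c))/(-3.76*exp(2*c) - 2.7*exp(c) + 1.09)^2 = (8.1968*exp(c) + 2.943)*exp(c)/(3.76*exp(2*c) + 2.7*exp(c) - 1.09)^2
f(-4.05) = 1.05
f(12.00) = 0.00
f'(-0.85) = 4.89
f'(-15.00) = 0.00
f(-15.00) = 1.00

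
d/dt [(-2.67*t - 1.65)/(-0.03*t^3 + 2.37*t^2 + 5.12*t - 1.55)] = (-0.1602*t^3 + 6.1794*t^2 + 7.821*t + 12.5865)/(0.0009*t^6 - 0.1422*t^5 + 5.3097*t^4 + 24.3618*t^3 + 18.8674*t^2 - 15.872*t + 2.4025)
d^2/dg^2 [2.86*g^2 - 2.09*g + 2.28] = 5.72000000000000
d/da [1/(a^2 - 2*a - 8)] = 2*(1 - a)/(-a^2 + 2*a + 8)^2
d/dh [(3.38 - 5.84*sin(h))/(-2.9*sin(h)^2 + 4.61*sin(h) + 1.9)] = (-16.936*sin(h)^2 + 19.604*sin(h) - 26.6778)*cos(h)/(8.41*sin(h)^4 - 26.738*sin(h)^3 + 10.2321*sin(h)^2 + 17.518*sin(h) + 3.61)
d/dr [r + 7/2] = 1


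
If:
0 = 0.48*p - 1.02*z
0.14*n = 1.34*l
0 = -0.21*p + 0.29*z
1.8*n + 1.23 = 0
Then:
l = -0.07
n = -0.68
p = 0.00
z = 0.00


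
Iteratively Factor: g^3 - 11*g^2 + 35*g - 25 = (g - 1)*(g^2 - 10*g + 25) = (g - 5)*(g - 1)*(g - 5)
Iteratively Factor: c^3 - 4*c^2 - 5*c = (c + 1)*(c^2 - 5*c) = c*(c + 1)*(c - 5)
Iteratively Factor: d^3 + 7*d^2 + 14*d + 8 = (d + 1)*(d^2 + 6*d + 8) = (d + 1)*(d + 2)*(d + 4)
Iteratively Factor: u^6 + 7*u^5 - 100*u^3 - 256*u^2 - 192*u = (u)*(u^5 + 7*u^4 - 100*u^2 - 256*u - 192) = u*(u + 2)*(u^4 + 5*u^3 - 10*u^2 - 80*u - 96) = u*(u + 2)*(u + 3)*(u^3 + 2*u^2 - 16*u - 32) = u*(u - 4)*(u + 2)*(u + 3)*(u^2 + 6*u + 8) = u*(u - 4)*(u + 2)*(u + 3)*(u + 4)*(u + 2)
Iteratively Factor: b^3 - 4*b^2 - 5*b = (b + 1)*(b^2 - 5*b) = (b - 5)*(b + 1)*(b)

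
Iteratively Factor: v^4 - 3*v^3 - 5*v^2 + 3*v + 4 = (v - 4)*(v^3 + v^2 - v - 1) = (v - 4)*(v - 1)*(v^2 + 2*v + 1) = (v - 4)*(v - 1)*(v + 1)*(v + 1)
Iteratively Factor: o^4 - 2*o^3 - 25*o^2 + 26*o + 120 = (o + 2)*(o^3 - 4*o^2 - 17*o + 60) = (o + 2)*(o + 4)*(o^2 - 8*o + 15) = (o - 3)*(o + 2)*(o + 4)*(o - 5)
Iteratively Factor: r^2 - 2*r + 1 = (r - 1)*(r - 1)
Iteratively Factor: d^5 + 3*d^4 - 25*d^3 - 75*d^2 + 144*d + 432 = (d - 3)*(d^4 + 6*d^3 - 7*d^2 - 96*d - 144) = (d - 3)*(d + 3)*(d^3 + 3*d^2 - 16*d - 48) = (d - 3)*(d + 3)*(d + 4)*(d^2 - d - 12) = (d - 3)*(d + 3)^2*(d + 4)*(d - 4)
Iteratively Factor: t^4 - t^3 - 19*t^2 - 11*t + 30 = (t - 1)*(t^3 - 19*t - 30) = (t - 5)*(t - 1)*(t^2 + 5*t + 6) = (t - 5)*(t - 1)*(t + 3)*(t + 2)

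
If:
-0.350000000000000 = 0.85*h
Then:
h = -0.41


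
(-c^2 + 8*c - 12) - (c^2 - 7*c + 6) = -2*c^2 + 15*c - 18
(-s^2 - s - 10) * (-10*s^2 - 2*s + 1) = 10*s^4 + 12*s^3 + 101*s^2 + 19*s - 10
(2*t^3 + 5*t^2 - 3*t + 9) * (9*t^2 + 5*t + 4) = 18*t^5 + 55*t^4 + 6*t^3 + 86*t^2 + 33*t + 36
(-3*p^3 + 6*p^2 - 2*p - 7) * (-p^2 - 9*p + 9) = 3*p^5 + 21*p^4 - 79*p^3 + 79*p^2 + 45*p - 63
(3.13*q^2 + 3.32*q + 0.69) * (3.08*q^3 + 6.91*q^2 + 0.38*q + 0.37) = 9.6404*q^5 + 31.8539*q^4 + 26.2558*q^3 + 7.1876*q^2 + 1.4906*q + 0.2553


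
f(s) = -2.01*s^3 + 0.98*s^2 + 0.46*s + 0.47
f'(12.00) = -844.34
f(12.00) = -3326.17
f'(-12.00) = -891.38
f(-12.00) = 3609.35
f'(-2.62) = -46.07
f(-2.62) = 42.14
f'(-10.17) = -643.15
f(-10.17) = 2211.41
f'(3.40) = -62.58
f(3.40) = -65.64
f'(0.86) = -2.31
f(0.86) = 0.31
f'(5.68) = -182.95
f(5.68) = -333.63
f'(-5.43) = -187.98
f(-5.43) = 348.67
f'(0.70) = -1.12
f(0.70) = 0.58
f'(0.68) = -1.00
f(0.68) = 0.60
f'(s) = -6.03*s^2 + 1.96*s + 0.46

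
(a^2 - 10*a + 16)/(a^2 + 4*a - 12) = (a - 8)/(a + 6)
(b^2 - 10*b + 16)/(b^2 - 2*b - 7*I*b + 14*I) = (b - 8)/(b - 7*I)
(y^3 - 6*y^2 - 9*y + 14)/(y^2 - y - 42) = (y^2 + y - 2)/(y + 6)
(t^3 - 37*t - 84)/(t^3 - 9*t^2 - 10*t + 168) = (t + 3)/(t - 6)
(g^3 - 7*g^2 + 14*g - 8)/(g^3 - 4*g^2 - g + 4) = (g - 2)/(g + 1)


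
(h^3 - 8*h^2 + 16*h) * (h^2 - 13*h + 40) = h^5 - 21*h^4 + 160*h^3 - 528*h^2 + 640*h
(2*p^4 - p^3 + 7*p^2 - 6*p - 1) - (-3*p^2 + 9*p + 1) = 2*p^4 - p^3 + 10*p^2 - 15*p - 2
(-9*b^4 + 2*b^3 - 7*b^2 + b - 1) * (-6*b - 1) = 54*b^5 - 3*b^4 + 40*b^3 + b^2 + 5*b + 1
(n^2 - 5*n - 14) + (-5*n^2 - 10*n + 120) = -4*n^2 - 15*n + 106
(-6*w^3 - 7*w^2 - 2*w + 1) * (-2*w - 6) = 12*w^4 + 50*w^3 + 46*w^2 + 10*w - 6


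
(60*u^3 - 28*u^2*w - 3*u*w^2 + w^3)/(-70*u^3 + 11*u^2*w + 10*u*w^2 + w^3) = (-6*u + w)/(7*u + w)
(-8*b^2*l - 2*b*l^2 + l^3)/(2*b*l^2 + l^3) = (-4*b + l)/l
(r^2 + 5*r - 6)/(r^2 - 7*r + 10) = (r^2 + 5*r - 6)/(r^2 - 7*r + 10)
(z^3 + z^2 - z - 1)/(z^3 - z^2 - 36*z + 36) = (z^2 + 2*z + 1)/(z^2 - 36)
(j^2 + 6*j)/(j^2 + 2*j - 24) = j/(j - 4)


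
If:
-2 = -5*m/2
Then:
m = 4/5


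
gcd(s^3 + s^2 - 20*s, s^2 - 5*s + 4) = s - 4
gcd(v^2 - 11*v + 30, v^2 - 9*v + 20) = v - 5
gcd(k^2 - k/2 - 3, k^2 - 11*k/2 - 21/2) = k + 3/2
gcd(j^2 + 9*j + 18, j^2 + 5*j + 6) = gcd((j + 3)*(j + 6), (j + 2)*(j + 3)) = j + 3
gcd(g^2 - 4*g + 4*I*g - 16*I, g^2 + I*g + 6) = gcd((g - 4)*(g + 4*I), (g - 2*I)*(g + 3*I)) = 1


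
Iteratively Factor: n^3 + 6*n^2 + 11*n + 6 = (n + 3)*(n^2 + 3*n + 2) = (n + 1)*(n + 3)*(n + 2)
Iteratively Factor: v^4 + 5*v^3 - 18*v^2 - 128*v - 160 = (v + 4)*(v^3 + v^2 - 22*v - 40) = (v + 4)^2*(v^2 - 3*v - 10) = (v + 2)*(v + 4)^2*(v - 5)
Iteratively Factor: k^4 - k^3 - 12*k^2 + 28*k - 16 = (k - 2)*(k^3 + k^2 - 10*k + 8) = (k - 2)*(k - 1)*(k^2 + 2*k - 8) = (k - 2)^2*(k - 1)*(k + 4)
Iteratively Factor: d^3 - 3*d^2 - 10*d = (d)*(d^2 - 3*d - 10) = d*(d + 2)*(d - 5)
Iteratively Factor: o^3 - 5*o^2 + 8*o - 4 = (o - 2)*(o^2 - 3*o + 2) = (o - 2)^2*(o - 1)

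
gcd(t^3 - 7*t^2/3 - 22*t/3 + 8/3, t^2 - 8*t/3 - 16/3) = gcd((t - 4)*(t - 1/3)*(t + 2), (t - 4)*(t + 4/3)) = t - 4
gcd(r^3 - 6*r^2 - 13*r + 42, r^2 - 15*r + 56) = r - 7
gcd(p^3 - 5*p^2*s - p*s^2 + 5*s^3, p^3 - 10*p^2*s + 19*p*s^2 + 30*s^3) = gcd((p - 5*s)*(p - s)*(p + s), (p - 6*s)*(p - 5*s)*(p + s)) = p^2 - 4*p*s - 5*s^2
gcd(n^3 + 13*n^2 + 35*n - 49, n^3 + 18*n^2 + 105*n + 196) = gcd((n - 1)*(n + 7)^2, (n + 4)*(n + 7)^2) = n^2 + 14*n + 49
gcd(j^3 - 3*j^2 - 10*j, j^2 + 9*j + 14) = j + 2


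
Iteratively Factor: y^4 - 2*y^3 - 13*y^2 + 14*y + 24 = (y + 3)*(y^3 - 5*y^2 + 2*y + 8) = (y - 4)*(y + 3)*(y^2 - y - 2) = (y - 4)*(y - 2)*(y + 3)*(y + 1)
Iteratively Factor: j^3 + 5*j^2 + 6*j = (j + 3)*(j^2 + 2*j) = j*(j + 3)*(j + 2)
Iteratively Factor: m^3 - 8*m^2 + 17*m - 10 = (m - 5)*(m^2 - 3*m + 2) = (m - 5)*(m - 2)*(m - 1)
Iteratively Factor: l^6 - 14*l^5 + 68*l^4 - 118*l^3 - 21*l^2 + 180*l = (l + 1)*(l^5 - 15*l^4 + 83*l^3 - 201*l^2 + 180*l) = (l - 3)*(l + 1)*(l^4 - 12*l^3 + 47*l^2 - 60*l) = (l - 4)*(l - 3)*(l + 1)*(l^3 - 8*l^2 + 15*l) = (l - 5)*(l - 4)*(l - 3)*(l + 1)*(l^2 - 3*l) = l*(l - 5)*(l - 4)*(l - 3)*(l + 1)*(l - 3)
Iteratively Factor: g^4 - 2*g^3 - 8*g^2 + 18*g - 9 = (g - 1)*(g^3 - g^2 - 9*g + 9) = (g - 1)^2*(g^2 - 9) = (g - 3)*(g - 1)^2*(g + 3)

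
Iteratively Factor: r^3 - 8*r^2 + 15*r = (r - 3)*(r^2 - 5*r) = (r - 5)*(r - 3)*(r)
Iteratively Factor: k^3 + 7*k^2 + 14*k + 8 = (k + 4)*(k^2 + 3*k + 2) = (k + 2)*(k + 4)*(k + 1)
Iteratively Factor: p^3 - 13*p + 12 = (p + 4)*(p^2 - 4*p + 3) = (p - 3)*(p + 4)*(p - 1)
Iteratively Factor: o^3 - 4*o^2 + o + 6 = (o - 2)*(o^2 - 2*o - 3) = (o - 2)*(o + 1)*(o - 3)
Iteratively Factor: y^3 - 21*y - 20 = (y + 4)*(y^2 - 4*y - 5) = (y - 5)*(y + 4)*(y + 1)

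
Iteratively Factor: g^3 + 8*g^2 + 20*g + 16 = (g + 2)*(g^2 + 6*g + 8) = (g + 2)^2*(g + 4)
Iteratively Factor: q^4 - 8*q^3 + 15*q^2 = (q)*(q^3 - 8*q^2 + 15*q) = q^2*(q^2 - 8*q + 15) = q^2*(q - 3)*(q - 5)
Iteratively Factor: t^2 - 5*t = (t - 5)*(t)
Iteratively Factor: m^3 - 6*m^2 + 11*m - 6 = (m - 3)*(m^2 - 3*m + 2) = (m - 3)*(m - 2)*(m - 1)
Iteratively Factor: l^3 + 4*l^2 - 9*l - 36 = (l + 3)*(l^2 + l - 12) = (l - 3)*(l + 3)*(l + 4)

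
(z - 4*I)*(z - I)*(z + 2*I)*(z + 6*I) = z^4 + 3*I*z^3 + 24*z^2 + 28*I*z + 48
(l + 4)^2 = l^2 + 8*l + 16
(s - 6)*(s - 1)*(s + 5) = s^3 - 2*s^2 - 29*s + 30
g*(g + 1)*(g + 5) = g^3 + 6*g^2 + 5*g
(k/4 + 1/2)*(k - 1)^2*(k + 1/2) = k^4/4 + k^3/8 - 3*k^2/4 + k/8 + 1/4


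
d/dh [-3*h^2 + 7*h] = 7 - 6*h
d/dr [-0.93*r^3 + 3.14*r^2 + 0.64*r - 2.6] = -2.79*r^2 + 6.28*r + 0.64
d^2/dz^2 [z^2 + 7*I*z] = 2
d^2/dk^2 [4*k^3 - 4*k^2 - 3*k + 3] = 24*k - 8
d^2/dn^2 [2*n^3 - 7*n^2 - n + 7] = 12*n - 14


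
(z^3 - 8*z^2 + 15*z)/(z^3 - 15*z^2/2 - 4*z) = 2*(-z^2 + 8*z - 15)/(-2*z^2 + 15*z + 8)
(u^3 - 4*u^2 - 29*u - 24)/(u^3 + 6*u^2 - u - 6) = (u^2 - 5*u - 24)/(u^2 + 5*u - 6)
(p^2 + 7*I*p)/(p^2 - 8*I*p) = (p + 7*I)/(p - 8*I)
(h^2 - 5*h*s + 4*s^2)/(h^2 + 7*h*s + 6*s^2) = (h^2 - 5*h*s + 4*s^2)/(h^2 + 7*h*s + 6*s^2)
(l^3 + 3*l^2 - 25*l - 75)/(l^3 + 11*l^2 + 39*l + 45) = (l - 5)/(l + 3)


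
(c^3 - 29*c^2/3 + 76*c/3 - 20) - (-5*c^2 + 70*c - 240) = c^3 - 14*c^2/3 - 134*c/3 + 220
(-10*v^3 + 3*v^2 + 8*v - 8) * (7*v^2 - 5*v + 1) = -70*v^5 + 71*v^4 + 31*v^3 - 93*v^2 + 48*v - 8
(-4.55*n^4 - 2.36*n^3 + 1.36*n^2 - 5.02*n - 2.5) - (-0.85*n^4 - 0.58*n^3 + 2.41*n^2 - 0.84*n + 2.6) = -3.7*n^4 - 1.78*n^3 - 1.05*n^2 - 4.18*n - 5.1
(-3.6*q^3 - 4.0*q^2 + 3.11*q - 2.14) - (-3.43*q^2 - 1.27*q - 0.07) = -3.6*q^3 - 0.57*q^2 + 4.38*q - 2.07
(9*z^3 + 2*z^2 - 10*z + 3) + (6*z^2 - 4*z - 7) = 9*z^3 + 8*z^2 - 14*z - 4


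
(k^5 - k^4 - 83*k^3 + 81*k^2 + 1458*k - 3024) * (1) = k^5 - k^4 - 83*k^3 + 81*k^2 + 1458*k - 3024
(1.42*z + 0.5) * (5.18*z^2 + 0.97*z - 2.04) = 7.3556*z^3 + 3.9674*z^2 - 2.4118*z - 1.02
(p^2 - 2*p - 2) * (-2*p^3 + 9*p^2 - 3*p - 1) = -2*p^5 + 13*p^4 - 17*p^3 - 13*p^2 + 8*p + 2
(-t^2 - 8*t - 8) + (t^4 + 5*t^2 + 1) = t^4 + 4*t^2 - 8*t - 7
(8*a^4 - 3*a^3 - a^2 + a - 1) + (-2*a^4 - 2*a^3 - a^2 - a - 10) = 6*a^4 - 5*a^3 - 2*a^2 - 11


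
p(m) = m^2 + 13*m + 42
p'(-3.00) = 7.00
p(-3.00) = 12.00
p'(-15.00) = -17.00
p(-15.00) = 72.00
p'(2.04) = 17.08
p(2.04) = 72.68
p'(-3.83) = 5.34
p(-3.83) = 6.88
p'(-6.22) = 0.56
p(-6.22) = -0.17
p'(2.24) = 17.48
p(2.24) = 76.14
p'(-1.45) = 10.10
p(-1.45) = 25.25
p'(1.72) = 16.44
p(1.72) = 67.32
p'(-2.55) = 7.90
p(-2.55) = 15.35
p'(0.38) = 13.76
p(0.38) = 47.08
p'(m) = 2*m + 13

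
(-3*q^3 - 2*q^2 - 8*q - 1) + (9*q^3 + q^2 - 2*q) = 6*q^3 - q^2 - 10*q - 1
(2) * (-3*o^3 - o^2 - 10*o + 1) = -6*o^3 - 2*o^2 - 20*o + 2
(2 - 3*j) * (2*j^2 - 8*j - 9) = -6*j^3 + 28*j^2 + 11*j - 18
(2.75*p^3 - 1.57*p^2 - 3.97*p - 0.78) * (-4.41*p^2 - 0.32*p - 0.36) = -12.1275*p^5 + 6.0437*p^4 + 17.0201*p^3 + 5.2754*p^2 + 1.6788*p + 0.2808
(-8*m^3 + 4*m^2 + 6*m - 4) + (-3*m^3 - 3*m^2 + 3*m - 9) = -11*m^3 + m^2 + 9*m - 13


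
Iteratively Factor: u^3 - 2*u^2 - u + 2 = (u + 1)*(u^2 - 3*u + 2) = (u - 1)*(u + 1)*(u - 2)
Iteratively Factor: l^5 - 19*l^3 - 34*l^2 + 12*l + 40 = (l - 5)*(l^4 + 5*l^3 + 6*l^2 - 4*l - 8) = (l - 5)*(l + 2)*(l^3 + 3*l^2 - 4) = (l - 5)*(l + 2)^2*(l^2 + l - 2) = (l - 5)*(l - 1)*(l + 2)^2*(l + 2)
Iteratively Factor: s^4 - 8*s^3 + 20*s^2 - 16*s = (s - 2)*(s^3 - 6*s^2 + 8*s) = (s - 4)*(s - 2)*(s^2 - 2*s) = (s - 4)*(s - 2)^2*(s)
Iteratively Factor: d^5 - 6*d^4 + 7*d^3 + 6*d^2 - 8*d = (d - 4)*(d^4 - 2*d^3 - d^2 + 2*d) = d*(d - 4)*(d^3 - 2*d^2 - d + 2) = d*(d - 4)*(d + 1)*(d^2 - 3*d + 2) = d*(d - 4)*(d - 1)*(d + 1)*(d - 2)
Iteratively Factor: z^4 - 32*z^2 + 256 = (z - 4)*(z^3 + 4*z^2 - 16*z - 64) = (z - 4)*(z + 4)*(z^2 - 16) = (z - 4)*(z + 4)^2*(z - 4)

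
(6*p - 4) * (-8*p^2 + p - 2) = -48*p^3 + 38*p^2 - 16*p + 8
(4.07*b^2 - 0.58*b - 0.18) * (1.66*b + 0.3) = 6.7562*b^3 + 0.2582*b^2 - 0.4728*b - 0.054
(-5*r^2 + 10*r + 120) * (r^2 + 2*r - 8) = -5*r^4 + 180*r^2 + 160*r - 960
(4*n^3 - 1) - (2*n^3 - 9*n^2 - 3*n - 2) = 2*n^3 + 9*n^2 + 3*n + 1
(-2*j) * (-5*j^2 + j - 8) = 10*j^3 - 2*j^2 + 16*j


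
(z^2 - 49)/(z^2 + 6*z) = (z^2 - 49)/(z*(z + 6))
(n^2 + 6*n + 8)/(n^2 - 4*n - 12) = (n + 4)/(n - 6)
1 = 1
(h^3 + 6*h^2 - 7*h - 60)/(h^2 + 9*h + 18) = (h^3 + 6*h^2 - 7*h - 60)/(h^2 + 9*h + 18)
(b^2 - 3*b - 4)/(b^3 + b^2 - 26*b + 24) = (b + 1)/(b^2 + 5*b - 6)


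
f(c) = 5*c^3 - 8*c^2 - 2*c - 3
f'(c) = 15*c^2 - 16*c - 2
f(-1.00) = -14.00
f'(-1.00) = 29.00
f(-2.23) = -93.77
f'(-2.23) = 108.27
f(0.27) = -4.02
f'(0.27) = -5.23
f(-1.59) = -40.14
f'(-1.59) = 61.36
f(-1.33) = -26.25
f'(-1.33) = 45.81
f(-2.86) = -179.69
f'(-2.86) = 166.45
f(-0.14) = -2.89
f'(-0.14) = 0.53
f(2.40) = 15.24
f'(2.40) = 46.00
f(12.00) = 7461.00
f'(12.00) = 1966.00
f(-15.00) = -18648.00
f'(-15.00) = 3613.00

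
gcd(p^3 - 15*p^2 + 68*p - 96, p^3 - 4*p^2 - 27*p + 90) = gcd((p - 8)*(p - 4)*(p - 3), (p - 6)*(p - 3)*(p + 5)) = p - 3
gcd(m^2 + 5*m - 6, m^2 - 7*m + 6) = m - 1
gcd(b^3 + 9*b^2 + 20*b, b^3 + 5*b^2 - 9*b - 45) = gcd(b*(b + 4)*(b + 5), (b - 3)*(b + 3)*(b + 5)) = b + 5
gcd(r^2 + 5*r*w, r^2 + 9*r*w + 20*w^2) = r + 5*w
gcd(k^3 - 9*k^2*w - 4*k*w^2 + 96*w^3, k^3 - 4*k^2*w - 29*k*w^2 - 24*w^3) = -k^2 + 5*k*w + 24*w^2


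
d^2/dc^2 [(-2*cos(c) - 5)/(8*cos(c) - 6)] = 13*(-4*sin(c)^2 + 3*cos(c) - 4)/(4*cos(c) - 3)^3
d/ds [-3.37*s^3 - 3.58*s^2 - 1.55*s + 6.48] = -10.11*s^2 - 7.16*s - 1.55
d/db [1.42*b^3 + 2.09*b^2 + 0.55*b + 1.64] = 4.26*b^2 + 4.18*b + 0.55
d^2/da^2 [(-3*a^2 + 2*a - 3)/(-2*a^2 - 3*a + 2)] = 2*(-26*a^3 + 72*a^2 + 30*a + 39)/(8*a^6 + 36*a^5 + 30*a^4 - 45*a^3 - 30*a^2 + 36*a - 8)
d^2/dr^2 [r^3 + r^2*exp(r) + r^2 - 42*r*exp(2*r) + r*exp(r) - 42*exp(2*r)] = r^2*exp(r) - 168*r*exp(2*r) + 5*r*exp(r) + 6*r - 336*exp(2*r) + 4*exp(r) + 2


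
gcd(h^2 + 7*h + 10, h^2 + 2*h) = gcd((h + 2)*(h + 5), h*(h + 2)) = h + 2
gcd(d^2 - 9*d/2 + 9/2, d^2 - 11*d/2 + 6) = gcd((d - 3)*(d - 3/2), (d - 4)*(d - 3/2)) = d - 3/2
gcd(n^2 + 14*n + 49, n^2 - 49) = n + 7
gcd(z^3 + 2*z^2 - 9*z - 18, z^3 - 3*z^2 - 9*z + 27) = z^2 - 9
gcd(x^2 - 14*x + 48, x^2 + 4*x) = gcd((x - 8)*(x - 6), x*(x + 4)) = 1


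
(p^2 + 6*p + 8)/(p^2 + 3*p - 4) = (p + 2)/(p - 1)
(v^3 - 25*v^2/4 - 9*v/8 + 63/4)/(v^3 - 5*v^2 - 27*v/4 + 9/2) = (4*v - 7)/(2*(2*v - 1))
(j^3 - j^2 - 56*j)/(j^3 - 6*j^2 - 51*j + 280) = j/(j - 5)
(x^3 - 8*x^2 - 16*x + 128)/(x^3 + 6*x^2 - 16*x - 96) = (x - 8)/(x + 6)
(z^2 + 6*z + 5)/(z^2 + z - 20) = (z + 1)/(z - 4)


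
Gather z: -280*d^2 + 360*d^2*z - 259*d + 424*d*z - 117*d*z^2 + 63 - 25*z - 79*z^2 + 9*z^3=-280*d^2 - 259*d + 9*z^3 + z^2*(-117*d - 79) + z*(360*d^2 + 424*d - 25) + 63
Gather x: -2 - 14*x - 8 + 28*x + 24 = 14*x + 14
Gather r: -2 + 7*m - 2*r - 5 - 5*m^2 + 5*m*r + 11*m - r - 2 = -5*m^2 + 18*m + r*(5*m - 3) - 9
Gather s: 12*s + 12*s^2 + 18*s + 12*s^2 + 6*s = 24*s^2 + 36*s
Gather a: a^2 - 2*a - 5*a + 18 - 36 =a^2 - 7*a - 18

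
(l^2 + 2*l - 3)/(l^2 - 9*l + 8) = (l + 3)/(l - 8)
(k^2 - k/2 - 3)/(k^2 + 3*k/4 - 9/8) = 4*(k - 2)/(4*k - 3)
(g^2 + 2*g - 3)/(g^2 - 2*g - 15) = (g - 1)/(g - 5)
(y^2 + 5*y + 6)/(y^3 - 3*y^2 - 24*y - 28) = (y + 3)/(y^2 - 5*y - 14)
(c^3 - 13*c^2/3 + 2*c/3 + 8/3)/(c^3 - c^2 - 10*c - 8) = (3*c^2 - c - 2)/(3*(c^2 + 3*c + 2))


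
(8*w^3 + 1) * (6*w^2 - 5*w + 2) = 48*w^5 - 40*w^4 + 16*w^3 + 6*w^2 - 5*w + 2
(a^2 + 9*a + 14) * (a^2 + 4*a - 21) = a^4 + 13*a^3 + 29*a^2 - 133*a - 294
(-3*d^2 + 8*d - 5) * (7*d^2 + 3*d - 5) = -21*d^4 + 47*d^3 + 4*d^2 - 55*d + 25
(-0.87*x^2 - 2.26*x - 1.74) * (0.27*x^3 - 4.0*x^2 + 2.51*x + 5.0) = -0.2349*x^5 + 2.8698*x^4 + 6.3865*x^3 - 3.0626*x^2 - 15.6674*x - 8.7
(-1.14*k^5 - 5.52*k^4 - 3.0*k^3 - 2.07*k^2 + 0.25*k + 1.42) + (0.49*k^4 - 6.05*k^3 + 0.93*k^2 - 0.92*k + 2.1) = -1.14*k^5 - 5.03*k^4 - 9.05*k^3 - 1.14*k^2 - 0.67*k + 3.52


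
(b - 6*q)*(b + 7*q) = b^2 + b*q - 42*q^2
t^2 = t^2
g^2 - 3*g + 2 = (g - 2)*(g - 1)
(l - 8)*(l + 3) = l^2 - 5*l - 24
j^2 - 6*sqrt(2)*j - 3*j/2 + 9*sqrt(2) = (j - 3/2)*(j - 6*sqrt(2))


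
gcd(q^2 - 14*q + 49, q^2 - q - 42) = q - 7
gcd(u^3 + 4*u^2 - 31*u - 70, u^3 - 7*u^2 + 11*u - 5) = u - 5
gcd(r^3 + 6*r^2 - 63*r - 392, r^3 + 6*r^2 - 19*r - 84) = r + 7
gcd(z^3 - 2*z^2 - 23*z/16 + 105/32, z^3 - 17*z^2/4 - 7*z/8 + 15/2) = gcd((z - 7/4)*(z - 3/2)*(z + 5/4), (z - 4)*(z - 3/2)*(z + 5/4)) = z^2 - z/4 - 15/8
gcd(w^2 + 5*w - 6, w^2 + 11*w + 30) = w + 6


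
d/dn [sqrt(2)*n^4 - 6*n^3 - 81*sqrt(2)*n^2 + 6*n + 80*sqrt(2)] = 4*sqrt(2)*n^3 - 18*n^2 - 162*sqrt(2)*n + 6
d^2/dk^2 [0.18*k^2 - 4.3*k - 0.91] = 0.360000000000000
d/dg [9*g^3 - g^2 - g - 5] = 27*g^2 - 2*g - 1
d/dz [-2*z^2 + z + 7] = 1 - 4*z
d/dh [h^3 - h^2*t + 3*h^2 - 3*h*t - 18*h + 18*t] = 3*h^2 - 2*h*t + 6*h - 3*t - 18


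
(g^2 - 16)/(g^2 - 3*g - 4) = (g + 4)/(g + 1)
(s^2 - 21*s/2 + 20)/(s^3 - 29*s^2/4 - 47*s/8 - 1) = 4*(2*s - 5)/(8*s^2 + 6*s + 1)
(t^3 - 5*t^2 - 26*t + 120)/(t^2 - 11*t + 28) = (t^2 - t - 30)/(t - 7)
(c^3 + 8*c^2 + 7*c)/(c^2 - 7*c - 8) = c*(c + 7)/(c - 8)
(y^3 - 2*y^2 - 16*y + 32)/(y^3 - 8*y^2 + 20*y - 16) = (y + 4)/(y - 2)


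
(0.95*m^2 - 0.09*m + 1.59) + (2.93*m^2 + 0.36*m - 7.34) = 3.88*m^2 + 0.27*m - 5.75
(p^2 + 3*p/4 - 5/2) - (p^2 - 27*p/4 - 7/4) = 15*p/2 - 3/4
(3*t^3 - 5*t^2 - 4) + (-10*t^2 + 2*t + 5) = 3*t^3 - 15*t^2 + 2*t + 1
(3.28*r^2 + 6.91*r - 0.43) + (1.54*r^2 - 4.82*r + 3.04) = 4.82*r^2 + 2.09*r + 2.61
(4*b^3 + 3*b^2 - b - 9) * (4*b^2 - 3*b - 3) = 16*b^5 - 25*b^3 - 42*b^2 + 30*b + 27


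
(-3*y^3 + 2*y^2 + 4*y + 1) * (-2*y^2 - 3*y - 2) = 6*y^5 + 5*y^4 - 8*y^3 - 18*y^2 - 11*y - 2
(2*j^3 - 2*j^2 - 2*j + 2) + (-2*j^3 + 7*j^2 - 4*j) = 5*j^2 - 6*j + 2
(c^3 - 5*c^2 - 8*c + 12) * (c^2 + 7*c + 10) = c^5 + 2*c^4 - 33*c^3 - 94*c^2 + 4*c + 120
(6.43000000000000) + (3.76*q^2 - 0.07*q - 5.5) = 3.76*q^2 - 0.07*q + 0.93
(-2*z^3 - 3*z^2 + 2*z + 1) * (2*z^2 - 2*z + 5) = -4*z^5 - 2*z^4 - 17*z^2 + 8*z + 5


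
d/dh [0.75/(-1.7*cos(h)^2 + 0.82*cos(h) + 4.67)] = (0.615 - 2.55*cos(h))*sin(h)/(-1.7*cos(h)^2 + 0.82*cos(h) + 4.67)^2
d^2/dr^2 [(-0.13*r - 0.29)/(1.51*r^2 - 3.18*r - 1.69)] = ((0.13*r + 0.29)*(3.02*r - 3.18)*(6.04*r - 6.36) + (1.1778*r + 0.0489999999999998)*(-1.51*r^2 + 3.18*r + 1.69))/(-1.51*r^2 + 3.18*r + 1.69)^3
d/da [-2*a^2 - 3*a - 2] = -4*a - 3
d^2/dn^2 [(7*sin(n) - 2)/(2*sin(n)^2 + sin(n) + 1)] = (-28*sin(n)^5 + 46*sin(n)^4 + 152*sin(n)^3 - 55*sin(n)^2 - 117*sin(n) - 10)/(sin(n) - cos(2*n) + 2)^3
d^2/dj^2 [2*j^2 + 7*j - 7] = 4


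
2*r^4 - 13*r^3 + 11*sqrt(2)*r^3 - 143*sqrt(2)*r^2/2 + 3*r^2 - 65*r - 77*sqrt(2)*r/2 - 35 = (r - 7)*(r + 5*sqrt(2))*(sqrt(2)*r + 1)*(sqrt(2)*r + sqrt(2)/2)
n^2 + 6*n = n*(n + 6)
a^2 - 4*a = a*(a - 4)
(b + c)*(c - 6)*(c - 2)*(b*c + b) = b^2*c^3 - 7*b^2*c^2 + 4*b^2*c + 12*b^2 + b*c^4 - 7*b*c^3 + 4*b*c^2 + 12*b*c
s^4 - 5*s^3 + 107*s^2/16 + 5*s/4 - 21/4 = (s - 2)^2*(s - 7/4)*(s + 3/4)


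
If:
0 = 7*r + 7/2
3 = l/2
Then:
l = 6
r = -1/2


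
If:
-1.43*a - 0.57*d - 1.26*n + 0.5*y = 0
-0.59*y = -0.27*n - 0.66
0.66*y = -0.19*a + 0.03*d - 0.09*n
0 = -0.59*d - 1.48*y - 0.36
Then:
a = 2.57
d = 0.16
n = -3.12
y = -0.31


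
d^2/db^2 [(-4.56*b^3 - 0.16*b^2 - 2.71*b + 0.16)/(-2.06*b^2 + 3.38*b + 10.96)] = (-2.8421709430404e-14*b^5 + 1.13686837721616e-13*b^4 + 335.326648*b^3 + 1031.146368*b^2 + 3660.32304*b - 173.224544)/(8.741816*b^6 - 43.030104*b^5 - 68.926776*b^4 + 419.259256*b^3 + 366.717216*b^2 - 1218.033024*b - 1316.532736)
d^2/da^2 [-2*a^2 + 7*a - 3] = -4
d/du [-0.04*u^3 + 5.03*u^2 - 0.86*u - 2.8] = -0.12*u^2 + 10.06*u - 0.86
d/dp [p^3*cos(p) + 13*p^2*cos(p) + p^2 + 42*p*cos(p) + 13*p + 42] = -p^3*sin(p) - 13*p^2*sin(p) + 3*p^2*cos(p) - 42*p*sin(p) + 26*p*cos(p) + 2*p + 42*cos(p) + 13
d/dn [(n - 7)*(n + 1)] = 2*n - 6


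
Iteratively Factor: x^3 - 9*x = (x + 3)*(x^2 - 3*x) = x*(x + 3)*(x - 3)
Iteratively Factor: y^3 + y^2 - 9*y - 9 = (y + 3)*(y^2 - 2*y - 3) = (y - 3)*(y + 3)*(y + 1)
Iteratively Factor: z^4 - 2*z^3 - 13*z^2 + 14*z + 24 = (z - 4)*(z^3 + 2*z^2 - 5*z - 6) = (z - 4)*(z + 1)*(z^2 + z - 6) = (z - 4)*(z - 2)*(z + 1)*(z + 3)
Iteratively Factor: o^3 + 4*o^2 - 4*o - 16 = (o + 4)*(o^2 - 4) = (o + 2)*(o + 4)*(o - 2)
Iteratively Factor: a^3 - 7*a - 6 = (a + 2)*(a^2 - 2*a - 3) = (a + 1)*(a + 2)*(a - 3)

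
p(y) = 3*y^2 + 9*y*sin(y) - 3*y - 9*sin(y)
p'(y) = 9*y*cos(y) + 6*y + 9*sin(y) - 9*cos(y) - 3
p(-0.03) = 0.37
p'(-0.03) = -12.72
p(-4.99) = 37.82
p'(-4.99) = -39.06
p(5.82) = 64.78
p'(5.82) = 66.71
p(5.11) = 28.90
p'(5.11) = 33.69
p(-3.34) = 35.79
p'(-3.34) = 17.03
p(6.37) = 106.81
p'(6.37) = 84.15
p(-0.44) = 7.42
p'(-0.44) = -21.20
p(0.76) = -2.04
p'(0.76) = 6.19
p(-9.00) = 307.09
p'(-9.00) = 21.29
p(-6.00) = 108.40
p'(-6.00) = -96.98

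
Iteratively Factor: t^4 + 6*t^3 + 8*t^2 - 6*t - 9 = (t - 1)*(t^3 + 7*t^2 + 15*t + 9) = (t - 1)*(t + 3)*(t^2 + 4*t + 3) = (t - 1)*(t + 1)*(t + 3)*(t + 3)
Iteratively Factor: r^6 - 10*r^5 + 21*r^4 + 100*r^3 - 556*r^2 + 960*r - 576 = (r - 2)*(r^5 - 8*r^4 + 5*r^3 + 110*r^2 - 336*r + 288) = (r - 2)^2*(r^4 - 6*r^3 - 7*r^2 + 96*r - 144) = (r - 2)^2*(r + 4)*(r^3 - 10*r^2 + 33*r - 36) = (r - 3)*(r - 2)^2*(r + 4)*(r^2 - 7*r + 12) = (r - 4)*(r - 3)*(r - 2)^2*(r + 4)*(r - 3)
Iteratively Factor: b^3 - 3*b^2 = (b)*(b^2 - 3*b) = b*(b - 3)*(b)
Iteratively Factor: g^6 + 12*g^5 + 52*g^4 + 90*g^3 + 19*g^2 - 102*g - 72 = (g + 3)*(g^5 + 9*g^4 + 25*g^3 + 15*g^2 - 26*g - 24) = (g + 1)*(g + 3)*(g^4 + 8*g^3 + 17*g^2 - 2*g - 24) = (g + 1)*(g + 2)*(g + 3)*(g^3 + 6*g^2 + 5*g - 12) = (g + 1)*(g + 2)*(g + 3)^2*(g^2 + 3*g - 4) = (g + 1)*(g + 2)*(g + 3)^2*(g + 4)*(g - 1)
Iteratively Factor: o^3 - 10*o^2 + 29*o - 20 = (o - 5)*(o^2 - 5*o + 4) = (o - 5)*(o - 4)*(o - 1)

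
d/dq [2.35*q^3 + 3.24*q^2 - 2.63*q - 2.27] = 7.05*q^2 + 6.48*q - 2.63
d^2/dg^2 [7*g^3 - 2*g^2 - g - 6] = 42*g - 4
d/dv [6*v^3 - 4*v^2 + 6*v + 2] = 18*v^2 - 8*v + 6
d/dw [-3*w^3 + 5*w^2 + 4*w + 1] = -9*w^2 + 10*w + 4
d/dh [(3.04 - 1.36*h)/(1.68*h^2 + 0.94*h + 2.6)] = (2.2848*h^2 - 10.2144*h - 6.3936)/(2.8224*h^4 + 3.1584*h^3 + 9.6196*h^2 + 4.888*h + 6.76)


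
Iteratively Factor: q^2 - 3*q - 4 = (q + 1)*(q - 4)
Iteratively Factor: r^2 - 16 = (r - 4)*(r + 4)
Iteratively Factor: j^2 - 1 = (j + 1)*(j - 1)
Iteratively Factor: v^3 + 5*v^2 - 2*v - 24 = (v - 2)*(v^2 + 7*v + 12) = (v - 2)*(v + 3)*(v + 4)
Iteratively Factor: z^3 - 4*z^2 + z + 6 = (z + 1)*(z^2 - 5*z + 6) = (z - 3)*(z + 1)*(z - 2)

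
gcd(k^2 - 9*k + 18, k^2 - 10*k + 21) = k - 3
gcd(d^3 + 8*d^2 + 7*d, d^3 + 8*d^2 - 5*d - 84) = d + 7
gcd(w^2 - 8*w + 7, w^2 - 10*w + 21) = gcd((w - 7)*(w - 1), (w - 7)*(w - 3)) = w - 7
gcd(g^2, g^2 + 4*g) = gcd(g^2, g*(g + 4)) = g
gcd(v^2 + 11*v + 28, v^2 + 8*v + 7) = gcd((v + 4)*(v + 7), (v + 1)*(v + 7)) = v + 7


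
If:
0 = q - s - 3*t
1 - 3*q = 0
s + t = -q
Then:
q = 1/3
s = -2/3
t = 1/3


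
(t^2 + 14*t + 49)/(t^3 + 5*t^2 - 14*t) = (t + 7)/(t*(t - 2))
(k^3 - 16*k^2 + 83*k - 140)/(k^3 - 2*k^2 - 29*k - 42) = (k^2 - 9*k + 20)/(k^2 + 5*k + 6)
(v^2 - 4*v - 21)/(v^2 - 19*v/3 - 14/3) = 3*(v + 3)/(3*v + 2)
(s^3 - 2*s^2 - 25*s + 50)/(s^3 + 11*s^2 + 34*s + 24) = (s^3 - 2*s^2 - 25*s + 50)/(s^3 + 11*s^2 + 34*s + 24)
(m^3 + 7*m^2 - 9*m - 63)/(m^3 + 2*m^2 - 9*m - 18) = (m + 7)/(m + 2)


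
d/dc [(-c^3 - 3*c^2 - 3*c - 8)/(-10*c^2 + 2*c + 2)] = (5*c^4 - 2*c^3 - 21*c^2 - 86*c + 5)/(2*(25*c^4 - 10*c^3 - 9*c^2 + 2*c + 1))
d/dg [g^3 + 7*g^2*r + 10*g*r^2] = 3*g^2 + 14*g*r + 10*r^2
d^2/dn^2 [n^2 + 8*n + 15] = 2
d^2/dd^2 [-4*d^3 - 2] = -24*d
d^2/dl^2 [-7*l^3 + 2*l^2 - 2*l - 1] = 4 - 42*l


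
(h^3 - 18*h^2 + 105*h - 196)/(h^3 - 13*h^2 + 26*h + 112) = (h^2 - 11*h + 28)/(h^2 - 6*h - 16)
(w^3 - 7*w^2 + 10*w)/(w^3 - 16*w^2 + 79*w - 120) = w*(w - 2)/(w^2 - 11*w + 24)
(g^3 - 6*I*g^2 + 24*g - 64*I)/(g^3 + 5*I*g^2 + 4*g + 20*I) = (g^2 - 4*I*g + 32)/(g^2 + 7*I*g - 10)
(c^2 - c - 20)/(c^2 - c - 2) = (-c^2 + c + 20)/(-c^2 + c + 2)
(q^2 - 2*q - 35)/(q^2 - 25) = (q - 7)/(q - 5)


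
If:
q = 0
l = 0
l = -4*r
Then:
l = 0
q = 0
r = 0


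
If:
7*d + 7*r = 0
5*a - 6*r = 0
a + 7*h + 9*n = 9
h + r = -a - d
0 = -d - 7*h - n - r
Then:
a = 3/19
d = -5/38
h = -3/19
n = 21/19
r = 5/38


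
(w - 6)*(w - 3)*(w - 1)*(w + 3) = w^4 - 7*w^3 - 3*w^2 + 63*w - 54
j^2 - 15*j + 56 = (j - 8)*(j - 7)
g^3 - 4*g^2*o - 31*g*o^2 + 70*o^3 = (g - 7*o)*(g - 2*o)*(g + 5*o)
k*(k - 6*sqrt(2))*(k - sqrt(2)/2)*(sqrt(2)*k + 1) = sqrt(2)*k^4 - 12*k^3 - sqrt(2)*k^2/2 + 6*k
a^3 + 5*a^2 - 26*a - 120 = (a - 5)*(a + 4)*(a + 6)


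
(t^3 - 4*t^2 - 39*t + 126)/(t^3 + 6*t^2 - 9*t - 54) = (t - 7)/(t + 3)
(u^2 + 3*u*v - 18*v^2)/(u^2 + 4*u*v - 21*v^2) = (u + 6*v)/(u + 7*v)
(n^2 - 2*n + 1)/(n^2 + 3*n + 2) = (n^2 - 2*n + 1)/(n^2 + 3*n + 2)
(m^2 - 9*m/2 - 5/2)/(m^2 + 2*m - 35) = (m + 1/2)/(m + 7)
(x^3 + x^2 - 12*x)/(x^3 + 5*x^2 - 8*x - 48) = x/(x + 4)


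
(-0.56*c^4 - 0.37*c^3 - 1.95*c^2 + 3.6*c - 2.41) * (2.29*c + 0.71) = -1.2824*c^5 - 1.2449*c^4 - 4.7282*c^3 + 6.8595*c^2 - 2.9629*c - 1.7111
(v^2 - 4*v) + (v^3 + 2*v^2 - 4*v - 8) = v^3 + 3*v^2 - 8*v - 8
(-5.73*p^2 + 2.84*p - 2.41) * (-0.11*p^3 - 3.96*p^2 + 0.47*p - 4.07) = 0.6303*p^5 + 22.3784*p^4 - 13.6744*p^3 + 34.1995*p^2 - 12.6915*p + 9.8087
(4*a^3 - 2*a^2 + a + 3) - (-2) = 4*a^3 - 2*a^2 + a + 5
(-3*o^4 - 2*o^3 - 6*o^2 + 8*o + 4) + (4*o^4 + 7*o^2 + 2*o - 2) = o^4 - 2*o^3 + o^2 + 10*o + 2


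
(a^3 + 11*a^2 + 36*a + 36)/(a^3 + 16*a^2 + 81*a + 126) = (a + 2)/(a + 7)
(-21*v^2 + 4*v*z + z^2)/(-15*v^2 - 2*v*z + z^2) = (21*v^2 - 4*v*z - z^2)/(15*v^2 + 2*v*z - z^2)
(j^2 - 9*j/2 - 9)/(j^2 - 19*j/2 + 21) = (2*j + 3)/(2*j - 7)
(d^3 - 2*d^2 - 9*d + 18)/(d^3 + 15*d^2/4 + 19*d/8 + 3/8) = 8*(d^2 - 5*d + 6)/(8*d^2 + 6*d + 1)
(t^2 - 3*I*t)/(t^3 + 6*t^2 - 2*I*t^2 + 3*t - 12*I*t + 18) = t/(t^2 + t*(6 + I) + 6*I)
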